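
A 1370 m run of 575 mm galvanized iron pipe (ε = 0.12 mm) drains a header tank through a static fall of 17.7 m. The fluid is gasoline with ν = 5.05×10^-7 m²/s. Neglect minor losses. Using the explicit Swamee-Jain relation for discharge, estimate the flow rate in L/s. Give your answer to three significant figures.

Swamee-Jain (Type II): Q = -0.965·√(gD⁵h_f/L)·ln[ε/(3.7D) + √(3.17ν²L/(gD³h_f))]
√(gD⁵h_f/L) = √(9.81·0.575⁵·17.7/1370) = 0.08925
ε/(3.7D) = 5.64×10^-5; √(3.17ν²L/(gD³h_f)) = 5.79×10^-6
Q = -0.965·0.08925·ln(6.220×10^-5) = 0.8342 m³/s
Check: V = 3.21 m/s, Re = 3.66×10^6, f = 0.01419, h_f = 17.8 m ≈ 17.7 m ✓

Q ≈ 834 L/s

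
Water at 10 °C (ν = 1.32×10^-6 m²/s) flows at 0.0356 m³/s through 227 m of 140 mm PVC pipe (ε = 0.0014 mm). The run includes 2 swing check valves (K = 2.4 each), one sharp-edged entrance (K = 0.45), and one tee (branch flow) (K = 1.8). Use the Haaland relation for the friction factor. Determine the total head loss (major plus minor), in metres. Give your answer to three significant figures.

H_L ≈ 8.54 m

V = 4Q/(πD²) = 2.313 m/s; V²/2g = 0.2726 m
Re = 2.45×10^5, ε/D = 1.00×10^-5 → f = 0.01497 (Haaland)
Major: h_f = f(L/D)·V²/2g = 0.01497·1621·0.2726 = 6.616 m
Minor: ΣK = 7.05; h_m = ΣK·V²/2g = 1.922 m
Total H_L = 6.616 + 1.922 = 8.538 m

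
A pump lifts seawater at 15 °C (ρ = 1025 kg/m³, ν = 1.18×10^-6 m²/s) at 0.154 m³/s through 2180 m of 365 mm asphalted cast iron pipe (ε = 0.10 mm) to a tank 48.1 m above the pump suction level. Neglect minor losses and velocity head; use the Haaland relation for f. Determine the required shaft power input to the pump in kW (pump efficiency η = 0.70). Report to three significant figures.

P_shaft ≈ 130 kW

V = 4Q/(πD²) = 1.472 m/s; Re = 4.55×10^5; ε/D = 2.74×10^-4; f = 0.01605
h_f = f(L/D)V²/2g = 10.58 m
Total head H = z + h_f = 48.1 + 10.58 = 58.68 m
P_hyd = ρgQH = 1025·9.81·0.154·58.68 = 90.87 kW
P_shaft = P_hyd/η = 90.87/0.70 = 129.8 kW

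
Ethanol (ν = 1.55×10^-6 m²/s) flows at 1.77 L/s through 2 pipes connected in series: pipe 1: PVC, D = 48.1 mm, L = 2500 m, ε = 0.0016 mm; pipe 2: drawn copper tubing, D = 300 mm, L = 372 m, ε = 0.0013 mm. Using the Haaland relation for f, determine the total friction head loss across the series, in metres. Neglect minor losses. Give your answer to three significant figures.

Pipe 1: V = 0.9741 m/s, Re = 3.02×10^4, ε/D = 3.33×10^-5, f = 0.02334, h_1 = f(L/D)V²/2g = 58.65 m
Pipe 2: V = 0.02504 m/s, Re = 4850, ε/D = 4.33×10^-6, f = 0.03809, h_2 = f(L/D)V²/2g = 0.001510 m
Series → Q common, losses add: H = Σh = 58.66 m

H ≈ 58.7 m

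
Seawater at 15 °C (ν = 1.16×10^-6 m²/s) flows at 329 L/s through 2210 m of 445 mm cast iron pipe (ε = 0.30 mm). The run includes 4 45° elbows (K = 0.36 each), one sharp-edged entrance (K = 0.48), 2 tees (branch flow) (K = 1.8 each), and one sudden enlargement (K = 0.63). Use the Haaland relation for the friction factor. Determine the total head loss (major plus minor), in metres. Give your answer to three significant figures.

H_L ≈ 22.2 m

V = 4Q/(πD²) = 2.115 m/s; V²/2g = 0.2281 m
Re = 8.11×10^5, ε/D = 6.74×10^-4 → f = 0.01835 (Haaland)
Major: h_f = f(L/D)·V²/2g = 0.01835·4966·0.2281 = 20.78 m
Minor: ΣK = 6.15; h_m = ΣK·V²/2g = 1.403 m
Total H_L = 20.78 + 1.403 = 22.18 m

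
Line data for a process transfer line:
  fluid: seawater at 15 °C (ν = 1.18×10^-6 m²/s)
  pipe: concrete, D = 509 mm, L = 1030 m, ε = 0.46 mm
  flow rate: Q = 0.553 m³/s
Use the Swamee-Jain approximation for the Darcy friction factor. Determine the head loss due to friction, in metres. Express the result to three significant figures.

h_f ≈ 14.9 m

V = 4Q/(πD²) = 4·0.553/(π·0.509²) = 2.718 m/s
Re = VD/ν = 2.718·0.509/1.18×10^-6 = 1.17×10^6 → turbulent
ε/D = 0.46/509 = 9.04×10^-4
Swamee-Jain: f = 0.01952
h_f = f(L/D)V²/(2g) = 0.01952·(1030/0.509)·2.718²/(2·9.81) = 14.87 m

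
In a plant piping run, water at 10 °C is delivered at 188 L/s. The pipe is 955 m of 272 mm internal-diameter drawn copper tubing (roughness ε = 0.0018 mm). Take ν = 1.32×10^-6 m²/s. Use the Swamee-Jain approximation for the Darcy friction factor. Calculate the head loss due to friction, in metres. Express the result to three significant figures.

V = 4Q/(πD²) = 4·0.188/(π·0.272²) = 3.235 m/s
Re = VD/ν = 3.235·0.272/1.32×10^-6 = 6.67×10^5 → turbulent
ε/D = 0.0018/272 = 6.62×10^-6
Swamee-Jain: f = 0.01257
h_f = f(L/D)V²/(2g) = 0.01257·(955/0.272)·3.235²/(2·9.81) = 23.55 m

h_f ≈ 23.5 m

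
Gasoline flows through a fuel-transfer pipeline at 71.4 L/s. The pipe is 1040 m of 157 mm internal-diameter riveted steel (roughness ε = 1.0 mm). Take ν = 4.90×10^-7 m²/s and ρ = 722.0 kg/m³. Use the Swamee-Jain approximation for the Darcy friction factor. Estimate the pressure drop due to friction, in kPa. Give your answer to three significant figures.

Δp ≈ 1070 kPa

V = 4Q/(πD²) = 4·0.0714/(π·0.157²) = 3.688 m/s
Re = VD/ν = 3.688·0.157/4.90×10^-7 = 1.18×10^6 → turbulent
ε/D = 1.0/157 = 0.00637
Swamee-Jain: f = 0.03284
h_f = f(L/D)V²/(2g) = 0.03284·(1040/0.157)·3.688²/(2·9.81) = 150.8 m
Δp = ρg·h_f = 722.0·9.81·150.8 = 1068 kPa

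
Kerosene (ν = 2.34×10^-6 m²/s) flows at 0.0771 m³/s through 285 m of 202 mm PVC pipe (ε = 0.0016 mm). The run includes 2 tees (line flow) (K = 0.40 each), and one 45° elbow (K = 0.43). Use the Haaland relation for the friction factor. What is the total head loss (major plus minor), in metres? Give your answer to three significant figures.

H_L ≈ 6.79 m

V = 4Q/(πD²) = 2.406 m/s; V²/2g = 0.2950 m
Re = 2.08×10^5, ε/D = 7.92×10^-6 → f = 0.01543 (Haaland)
Major: h_f = f(L/D)·V²/2g = 0.01543·1411·0.2950 = 6.424 m
Minor: ΣK = 1.23; h_m = ΣK·V²/2g = 0.3629 m
Total H_L = 6.424 + 0.3629 = 6.786 m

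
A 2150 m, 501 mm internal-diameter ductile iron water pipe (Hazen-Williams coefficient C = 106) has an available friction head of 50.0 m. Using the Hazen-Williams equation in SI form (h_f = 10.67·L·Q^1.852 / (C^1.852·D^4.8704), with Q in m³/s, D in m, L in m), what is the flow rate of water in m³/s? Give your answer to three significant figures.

Q ≈ 0.629 m³/s

Rearranging: Q = [h_f·C^1.852·D^4.8704 / (10.67·L)]^(1/1.852)
Q = [50.0·106^1.852·0.501^4.8704 / (10.67·2150)]^0.540 = 0.6292 m³/s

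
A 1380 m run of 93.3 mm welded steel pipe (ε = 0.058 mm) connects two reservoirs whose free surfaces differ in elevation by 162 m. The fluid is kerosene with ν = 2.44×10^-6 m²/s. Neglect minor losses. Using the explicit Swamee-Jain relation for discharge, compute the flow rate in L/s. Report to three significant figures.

Swamee-Jain (Type II): Q = -0.965·√(gD⁵h_f/L)·ln[ε/(3.7D) + √(3.17ν²L/(gD³h_f))]
√(gD⁵h_f/L) = √(9.81·0.0933⁵·162/1380) = 0.002853
ε/(3.7D) = 1.68×10^-4; √(3.17ν²L/(gD³h_f)) = 1.42×10^-4
Q = -0.965·0.002853·ln(3.101×10^-4) = 0.02224 m³/s
Check: V = 3.25 m/s, Re = 1.24×10^5, f = 0.02042, h_f = 163 m ≈ 162 m ✓

Q ≈ 22.2 L/s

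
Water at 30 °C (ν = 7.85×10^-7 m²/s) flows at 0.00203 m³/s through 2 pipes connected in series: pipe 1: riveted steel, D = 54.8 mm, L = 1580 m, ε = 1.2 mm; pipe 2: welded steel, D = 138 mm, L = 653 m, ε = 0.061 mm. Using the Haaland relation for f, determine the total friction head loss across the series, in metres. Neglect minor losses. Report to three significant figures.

H ≈ 55.7 m

Pipe 1: V = 0.8607 m/s, Re = 6.01×10^4, ε/D = 0.0219, f = 0.05107, h_1 = f(L/D)V²/2g = 55.60 m
Pipe 2: V = 0.1357 m/s, Re = 2.39×10^4, ε/D = 4.42×10^-4, f = 0.02553, h_2 = f(L/D)V²/2g = 0.1134 m
Series → Q common, losses add: H = Σh = 55.71 m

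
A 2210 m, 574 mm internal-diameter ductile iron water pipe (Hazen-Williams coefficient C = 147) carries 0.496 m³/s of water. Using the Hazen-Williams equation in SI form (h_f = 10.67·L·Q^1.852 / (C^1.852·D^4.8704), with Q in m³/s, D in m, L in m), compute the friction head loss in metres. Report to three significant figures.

h_f ≈ 9.31 m

h_f = 10.67·2210·0.496^1.852 / (147^1.852·0.574^4.8704) = 9.309 m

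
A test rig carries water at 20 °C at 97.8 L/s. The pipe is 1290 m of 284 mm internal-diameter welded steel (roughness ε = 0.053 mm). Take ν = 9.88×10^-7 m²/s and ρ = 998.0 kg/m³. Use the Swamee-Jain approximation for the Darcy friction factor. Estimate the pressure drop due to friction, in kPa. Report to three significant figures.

Δp ≈ 84.0 kPa

V = 4Q/(πD²) = 4·0.0978/(π·0.284²) = 1.544 m/s
Re = VD/ν = 1.544·0.284/9.88×10^-7 = 4.44×10^5 → turbulent
ε/D = 0.053/284 = 1.87×10^-4
Swamee-Jain: f = 0.01555
h_f = f(L/D)V²/(2g) = 0.01555·(1290/0.284)·1.544²/(2·9.81) = 8.583 m
Δp = ρg·h_f = 998.0·9.81·8.583 = 84.03 kPa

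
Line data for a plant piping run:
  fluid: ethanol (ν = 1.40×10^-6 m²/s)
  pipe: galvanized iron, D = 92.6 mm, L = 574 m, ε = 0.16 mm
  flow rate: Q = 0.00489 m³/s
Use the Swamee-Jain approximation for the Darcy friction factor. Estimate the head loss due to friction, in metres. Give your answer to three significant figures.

h_f ≈ 4.37 m

V = 4Q/(πD²) = 4·0.00489/(π·0.0926²) = 0.7261 m/s
Re = VD/ν = 0.7261·0.0926/1.40×10^-6 = 4.80×10^4 → turbulent
ε/D = 0.16/92.6 = 0.00173
Swamee-Jain: f = 0.02623
h_f = f(L/D)V²/(2g) = 0.02623·(574/0.0926)·0.7261²/(2·9.81) = 4.369 m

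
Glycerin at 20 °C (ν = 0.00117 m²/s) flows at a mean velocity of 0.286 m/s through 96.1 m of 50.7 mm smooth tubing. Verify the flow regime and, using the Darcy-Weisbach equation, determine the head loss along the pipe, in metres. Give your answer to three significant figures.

Re = VD/ν = 0.286·0.05070/0.00117 = 12.4 → laminar (Re < 2300)
f = 64/Re = 5.164
h_f = f(L/D)V²/(2g) = 5.164·(96.1/0.05070)·0.286²/(2·9.81) = 40.81 m

h_f ≈ 40.8 m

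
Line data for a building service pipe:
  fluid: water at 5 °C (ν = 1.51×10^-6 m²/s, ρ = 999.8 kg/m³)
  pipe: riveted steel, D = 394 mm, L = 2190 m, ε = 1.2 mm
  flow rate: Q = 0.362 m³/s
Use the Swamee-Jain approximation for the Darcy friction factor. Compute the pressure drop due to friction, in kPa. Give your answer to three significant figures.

V = 4Q/(πD²) = 4·0.362/(π·0.394²) = 2.969 m/s
Re = VD/ν = 2.969·0.394/1.51×10^-6 = 7.75×10^5 → turbulent
ε/D = 1.2/394 = 0.00305
Swamee-Jain: f = 0.02653
h_f = f(L/D)V²/(2g) = 0.02653·(2190/0.394)·2.969²/(2·9.81) = 66.26 m
Δp = ρg·h_f = 999.8·9.81·66.26 = 649.9 kPa

Δp ≈ 650 kPa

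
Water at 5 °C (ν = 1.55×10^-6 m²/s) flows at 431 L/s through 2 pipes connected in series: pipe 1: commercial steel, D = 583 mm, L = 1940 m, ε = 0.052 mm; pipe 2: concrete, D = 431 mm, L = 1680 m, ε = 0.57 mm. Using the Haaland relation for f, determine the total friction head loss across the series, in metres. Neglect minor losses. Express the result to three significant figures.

Pipe 1: V = 1.615 m/s, Re = 6.07×10^5, ε/D = 8.92×10^-5, f = 0.01383, h_1 = f(L/D)V²/2g = 6.113 m
Pipe 2: V = 2.954 m/s, Re = 8.21×10^5, ε/D = 0.00132, f = 0.02135, h_2 = f(L/D)V²/2g = 37.02 m
Series → Q common, losses add: H = Σh = 43.13 m

H ≈ 43.1 m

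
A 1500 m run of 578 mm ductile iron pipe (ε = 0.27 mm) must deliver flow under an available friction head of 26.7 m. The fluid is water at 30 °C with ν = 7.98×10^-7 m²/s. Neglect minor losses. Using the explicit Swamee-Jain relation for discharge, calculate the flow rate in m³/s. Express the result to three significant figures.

Swamee-Jain (Type II): Q = -0.965·√(gD⁵h_f/L)·ln[ε/(3.7D) + √(3.17ν²L/(gD³h_f))]
√(gD⁵h_f/L) = √(9.81·0.578⁵·26.7/1500) = 0.1061
ε/(3.7D) = 1.26×10^-4; √(3.17ν²L/(gD³h_f)) = 7.74×10^-6
Q = -0.965·0.1061·ln(1.340×10^-4) = 0.9134 m³/s
Check: V = 3.48 m/s, Re = 2.52×10^6, f = 0.01673, h_f = 26.8 m ≈ 26.7 m ✓

Q ≈ 0.913 m³/s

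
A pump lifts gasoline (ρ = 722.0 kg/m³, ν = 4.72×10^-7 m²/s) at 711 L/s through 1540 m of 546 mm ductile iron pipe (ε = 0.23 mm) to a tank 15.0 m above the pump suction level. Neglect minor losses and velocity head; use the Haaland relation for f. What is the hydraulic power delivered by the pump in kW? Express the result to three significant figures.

P_hyd ≈ 184 kW

V = 4Q/(πD²) = 3.037 m/s; Re = 3.51×10^6; ε/D = 4.21×10^-4; f = 0.01625
h_f = f(L/D)V²/2g = 21.55 m
Total head H = z + h_f = 15.0 + 21.55 = 36.55 m
P_hyd = ρgQH = 722.0·9.81·0.711·36.55 = 184.0 kW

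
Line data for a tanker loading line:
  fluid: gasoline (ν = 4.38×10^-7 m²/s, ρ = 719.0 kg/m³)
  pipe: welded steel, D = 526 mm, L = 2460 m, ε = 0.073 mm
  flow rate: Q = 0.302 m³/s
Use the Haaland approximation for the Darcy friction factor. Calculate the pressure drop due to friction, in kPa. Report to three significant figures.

V = 4Q/(πD²) = 4·0.302/(π·0.526²) = 1.390 m/s
Re = VD/ν = 1.390·0.526/4.38×10^-7 = 1.67×10^6 → turbulent
ε/D = 0.073/526 = 1.39×10^-4
Haaland: f = 0.01347
h_f = f(L/D)V²/(2g) = 0.01347·(2460/0.526)·1.390²/(2·9.81) = 6.203 m
Δp = ρg·h_f = 719.0·9.81·6.203 = 43.75 kPa

Δp ≈ 43.8 kPa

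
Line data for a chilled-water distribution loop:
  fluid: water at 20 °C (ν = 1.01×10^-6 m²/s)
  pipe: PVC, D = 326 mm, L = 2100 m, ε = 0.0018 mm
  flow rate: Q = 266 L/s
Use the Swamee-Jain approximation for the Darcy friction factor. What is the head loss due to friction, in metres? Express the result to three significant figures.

V = 4Q/(πD²) = 4·0.266/(π·0.326²) = 3.187 m/s
Re = VD/ν = 3.187·0.326/1.01×10^-6 = 1.03×10^6 → turbulent
ε/D = 0.0018/326 = 5.52×10^-6
Swamee-Jain: f = 0.01169
h_f = f(L/D)V²/(2g) = 0.01169·(2100/0.326)·3.187²/(2·9.81) = 38.99 m

h_f ≈ 39.0 m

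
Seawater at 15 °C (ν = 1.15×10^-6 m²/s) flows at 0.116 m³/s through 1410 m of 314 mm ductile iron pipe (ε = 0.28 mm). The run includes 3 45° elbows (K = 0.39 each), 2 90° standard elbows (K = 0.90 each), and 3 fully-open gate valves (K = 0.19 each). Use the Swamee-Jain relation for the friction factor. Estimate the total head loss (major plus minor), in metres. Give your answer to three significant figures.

V = 4Q/(πD²) = 1.498 m/s; V²/2g = 0.1144 m
Re = 4.09×10^5, ε/D = 8.92×10^-4 → f = 0.02001 (Swamee-Jain)
Major: h_f = f(L/D)·V²/2g = 0.02001·4490·0.1144 = 10.28 m
Minor: ΣK = 3.54; h_m = ΣK·V²/2g = 0.4049 m
Total H_L = 10.28 + 0.4049 = 10.68 m

H_L ≈ 10.7 m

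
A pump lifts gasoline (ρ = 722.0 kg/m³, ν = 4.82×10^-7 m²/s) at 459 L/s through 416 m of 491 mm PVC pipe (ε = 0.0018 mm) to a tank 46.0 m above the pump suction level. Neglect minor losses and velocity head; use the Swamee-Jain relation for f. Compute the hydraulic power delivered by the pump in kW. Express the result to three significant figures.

P_hyd ≈ 158 kW

V = 4Q/(πD²) = 2.424 m/s; Re = 2.47×10^6; ε/D = 3.67×10^-6; f = 0.01019
h_f = f(L/D)V²/2g = 2.585 m
Total head H = z + h_f = 46.0 + 2.585 = 48.59 m
P_hyd = ρgQH = 722.0·9.81·0.459·48.59 = 158.0 kW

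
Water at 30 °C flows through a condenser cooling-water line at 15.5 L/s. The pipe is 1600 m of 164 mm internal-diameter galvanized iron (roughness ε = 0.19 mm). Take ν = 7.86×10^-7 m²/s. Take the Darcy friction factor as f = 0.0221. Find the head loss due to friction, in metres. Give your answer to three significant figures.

h_f ≈ 5.92 m

V = 4Q/(πD²) = 4·0.0155/(π·0.164²) = 0.7338 m/s
h_f = f(L/D)V²/(2g) = 0.02210·(1600/0.164)·0.7338²/(2·9.81) = 5.917 m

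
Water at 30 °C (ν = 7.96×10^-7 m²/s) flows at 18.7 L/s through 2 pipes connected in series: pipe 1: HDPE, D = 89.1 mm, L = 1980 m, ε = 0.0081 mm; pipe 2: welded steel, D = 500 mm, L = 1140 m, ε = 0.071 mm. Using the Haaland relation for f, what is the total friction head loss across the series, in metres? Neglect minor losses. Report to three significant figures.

H ≈ 152 m

Pipe 1: V = 2.999 m/s, Re = 3.36×10^5, ε/D = 9.09×10^-5, f = 0.01491, h_1 = f(L/D)V²/2g = 151.9 m
Pipe 2: V = 0.09524 m/s, Re = 5.98×10^4, ε/D = 1.42×10^-4, f = 0.02036, h_2 = f(L/D)V²/2g = 0.02146 m
Series → Q common, losses add: H = Σh = 151.9 m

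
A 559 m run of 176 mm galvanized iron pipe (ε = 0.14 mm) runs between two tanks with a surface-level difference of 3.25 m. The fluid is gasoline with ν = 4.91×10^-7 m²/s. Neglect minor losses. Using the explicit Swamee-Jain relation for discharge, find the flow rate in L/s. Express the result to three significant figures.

Swamee-Jain (Type II): Q = -0.965·√(gD⁵h_f/L)·ln[ε/(3.7D) + √(3.17ν²L/(gD³h_f))]
√(gD⁵h_f/L) = √(9.81·0.176⁵·3.25/559) = 0.003104
ε/(3.7D) = 2.15×10^-4; √(3.17ν²L/(gD³h_f)) = 4.96×10^-5
Q = -0.965·0.003104·ln(2.646×10^-4) = 0.02467 m³/s
Check: V = 1.01 m/s, Re = 3.63×10^5, f = 0.01966, h_f = 3.27 m ≈ 3.25 m ✓

Q ≈ 24.7 L/s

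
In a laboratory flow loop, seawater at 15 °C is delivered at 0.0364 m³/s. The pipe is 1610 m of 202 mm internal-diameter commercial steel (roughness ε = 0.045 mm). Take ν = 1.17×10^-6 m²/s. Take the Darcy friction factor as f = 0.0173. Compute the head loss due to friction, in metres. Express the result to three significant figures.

h_f ≈ 9.07 m

V = 4Q/(πD²) = 4·0.0364/(π·0.202²) = 1.136 m/s
h_f = f(L/D)V²/(2g) = 0.01730·(1610/0.202)·1.136²/(2·9.81) = 9.066 m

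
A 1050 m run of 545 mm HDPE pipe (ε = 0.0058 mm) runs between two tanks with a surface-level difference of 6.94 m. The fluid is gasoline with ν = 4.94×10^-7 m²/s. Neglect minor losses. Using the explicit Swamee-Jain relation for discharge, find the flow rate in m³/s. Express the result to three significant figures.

Swamee-Jain (Type II): Q = -0.965·√(gD⁵h_f/L)·ln[ε/(3.7D) + √(3.17ν²L/(gD³h_f))]
√(gD⁵h_f/L) = √(9.81·0.545⁵·6.94/1050) = 0.05584
ε/(3.7D) = 2.88×10^-6; √(3.17ν²L/(gD³h_f)) = 8.59×10^-6
Q = -0.965·0.05584·ln(1.146×10^-5) = 0.6130 m³/s
Check: V = 2.63 m/s, Re = 2.90×10^6, f = 0.01027, h_f = 6.96 m ≈ 6.94 m ✓

Q ≈ 0.613 m³/s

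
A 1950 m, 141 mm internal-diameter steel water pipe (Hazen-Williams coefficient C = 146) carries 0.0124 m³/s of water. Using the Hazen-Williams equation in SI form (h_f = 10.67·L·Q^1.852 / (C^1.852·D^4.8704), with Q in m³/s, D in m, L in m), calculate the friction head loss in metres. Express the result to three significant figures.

h_f ≈ 8.37 m

h_f = 10.67·1950·0.0124^1.852 / (146^1.852·0.141^4.8704) = 8.365 m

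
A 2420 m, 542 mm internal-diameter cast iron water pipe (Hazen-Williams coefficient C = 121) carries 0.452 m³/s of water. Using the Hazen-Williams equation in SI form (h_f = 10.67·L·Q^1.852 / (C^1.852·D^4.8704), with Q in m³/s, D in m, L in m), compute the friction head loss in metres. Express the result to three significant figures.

h_f ≈ 16.3 m

h_f = 10.67·2420·0.452^1.852 / (121^1.852·0.542^4.8704) = 16.27 m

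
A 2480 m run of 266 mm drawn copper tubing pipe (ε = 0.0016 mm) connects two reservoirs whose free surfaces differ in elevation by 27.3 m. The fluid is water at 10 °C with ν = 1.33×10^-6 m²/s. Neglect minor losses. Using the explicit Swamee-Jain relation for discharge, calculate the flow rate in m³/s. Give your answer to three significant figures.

Swamee-Jain (Type II): Q = -0.965·√(gD⁵h_f/L)·ln[ε/(3.7D) + √(3.17ν²L/(gD³h_f))]
√(gD⁵h_f/L) = √(9.81·0.266⁵·27.3/2480) = 0.01199
ε/(3.7D) = 1.63×10^-6; √(3.17ν²L/(gD³h_f)) = 5.25×10^-5
Q = -0.965·0.01199·ln(5.415×10^-5) = 0.1137 m³/s
Check: V = 2.05 m/s, Re = 4.09×10^5, f = 0.01366, h_f = 27.2 m ≈ 27.3 m ✓

Q ≈ 0.114 m³/s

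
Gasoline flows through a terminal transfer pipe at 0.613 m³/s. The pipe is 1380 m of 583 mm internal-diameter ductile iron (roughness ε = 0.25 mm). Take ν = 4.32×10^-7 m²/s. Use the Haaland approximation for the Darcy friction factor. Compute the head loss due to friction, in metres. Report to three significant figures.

h_f ≈ 10.4 m

V = 4Q/(πD²) = 4·0.613/(π·0.583²) = 2.296 m/s
Re = VD/ν = 2.296·0.583/4.32×10^-7 = 3.10×10^6 → turbulent
ε/D = 0.25/583 = 4.29×10^-4
Haaland: f = 0.01633
h_f = f(L/D)V²/(2g) = 0.01633·(1380/0.583)·2.296²/(2·9.81) = 10.39 m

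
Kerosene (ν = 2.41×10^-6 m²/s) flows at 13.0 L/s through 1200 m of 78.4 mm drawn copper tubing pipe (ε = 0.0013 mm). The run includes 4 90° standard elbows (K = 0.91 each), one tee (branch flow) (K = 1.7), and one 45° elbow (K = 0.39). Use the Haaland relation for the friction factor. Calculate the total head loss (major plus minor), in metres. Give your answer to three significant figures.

V = 4Q/(πD²) = 2.693 m/s; V²/2g = 0.3696 m
Re = 8.76×10^4, ε/D = 1.66×10^-5 → f = 0.01838 (Haaland)
Major: h_f = f(L/D)·V²/2g = 0.01838·15306·0.3696 = 104.0 m
Minor: ΣK = 5.73; h_m = ΣK·V²/2g = 2.118 m
Total H_L = 104.0 + 2.118 = 106.1 m

H_L ≈ 106 m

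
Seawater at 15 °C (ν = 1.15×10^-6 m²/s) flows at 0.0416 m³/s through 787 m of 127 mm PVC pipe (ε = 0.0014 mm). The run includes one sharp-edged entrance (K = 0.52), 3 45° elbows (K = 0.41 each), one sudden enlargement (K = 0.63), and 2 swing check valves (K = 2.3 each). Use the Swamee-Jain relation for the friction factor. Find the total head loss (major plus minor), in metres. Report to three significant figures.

V = 4Q/(πD²) = 3.284 m/s; V²/2g = 0.5497 m
Re = 3.63×10^5, ε/D = 1.10×10^-5 → f = 0.01402 (Swamee-Jain)
Major: h_f = f(L/D)·V²/2g = 0.01402·6197·0.5497 = 47.76 m
Minor: ΣK = 6.98; h_m = ΣK·V²/2g = 3.837 m
Total H_L = 47.76 + 3.837 = 51.60 m

H_L ≈ 51.6 m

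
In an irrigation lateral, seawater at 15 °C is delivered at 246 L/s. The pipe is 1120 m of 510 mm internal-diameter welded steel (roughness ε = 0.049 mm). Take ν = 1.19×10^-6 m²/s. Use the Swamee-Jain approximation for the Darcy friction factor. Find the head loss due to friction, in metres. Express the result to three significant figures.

V = 4Q/(πD²) = 4·0.246/(π·0.510²) = 1.204 m/s
Re = VD/ν = 1.204·0.510/1.19×10^-6 = 5.16×10^5 → turbulent
ε/D = 0.049/510 = 9.61×10^-5
Swamee-Jain: f = 0.01437
h_f = f(L/D)V²/(2g) = 0.01437·(1120/0.510)·1.204²/(2·9.81) = 2.332 m

h_f ≈ 2.33 m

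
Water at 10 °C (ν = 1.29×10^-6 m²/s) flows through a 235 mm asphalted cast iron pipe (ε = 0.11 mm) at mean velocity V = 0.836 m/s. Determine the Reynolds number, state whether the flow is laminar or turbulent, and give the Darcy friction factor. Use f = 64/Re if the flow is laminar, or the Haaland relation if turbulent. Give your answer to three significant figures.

Re ≈ 1.52×10^5; turbulent; f ≈ 0.0190

Re = VD/ν = 0.8360·0.235/1.29×10^-6 = 1.52×10^5
Re > 4000 → turbulent; ε/D = 4.68×10^-4
Haaland: f = 0.01897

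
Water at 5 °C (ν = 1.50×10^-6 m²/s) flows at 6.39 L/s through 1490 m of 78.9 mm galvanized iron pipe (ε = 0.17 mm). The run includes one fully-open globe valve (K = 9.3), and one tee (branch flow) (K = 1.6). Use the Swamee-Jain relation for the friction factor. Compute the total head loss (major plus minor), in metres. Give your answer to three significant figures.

V = 4Q/(πD²) = 1.307 m/s; V²/2g = 0.08706 m
Re = 6.87×10^4, ε/D = 0.00215 → f = 0.02640 (Swamee-Jain)
Major: h_f = f(L/D)·V²/2g = 0.02640·18885·0.08706 = 43.40 m
Minor: ΣK = 10.9; h_m = ΣK·V²/2g = 0.9489 m
Total H_L = 43.40 + 0.9489 = 44.35 m

H_L ≈ 44.3 m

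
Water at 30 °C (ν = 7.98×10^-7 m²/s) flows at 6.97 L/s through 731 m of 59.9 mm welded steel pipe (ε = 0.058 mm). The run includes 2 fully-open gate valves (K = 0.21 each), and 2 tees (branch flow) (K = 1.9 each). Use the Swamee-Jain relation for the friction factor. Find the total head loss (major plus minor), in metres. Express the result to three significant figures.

V = 4Q/(πD²) = 2.473 m/s; V²/2g = 0.3118 m
Re = 1.86×10^5, ε/D = 9.68×10^-4 → f = 0.02116 (Swamee-Jain)
Major: h_f = f(L/D)·V²/2g = 0.02116·12204·0.3118 = 80.53 m
Minor: ΣK = 4.22; h_m = ΣK·V²/2g = 1.316 m
Total H_L = 80.53 + 1.316 = 81.85 m

H_L ≈ 81.9 m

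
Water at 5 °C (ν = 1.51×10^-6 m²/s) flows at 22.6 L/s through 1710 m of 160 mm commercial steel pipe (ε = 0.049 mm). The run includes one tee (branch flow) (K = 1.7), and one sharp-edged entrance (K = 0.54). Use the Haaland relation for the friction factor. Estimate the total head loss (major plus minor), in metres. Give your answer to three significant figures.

V = 4Q/(πD²) = 1.124 m/s; V²/2g = 0.06440 m
Re = 1.19×10^5, ε/D = 3.06×10^-4 → f = 0.01874 (Haaland)
Major: h_f = f(L/D)·V²/2g = 0.01874·10688·0.06440 = 12.90 m
Minor: ΣK = 2.24; h_m = ΣK·V²/2g = 0.1442 m
Total H_L = 12.90 + 0.1442 = 13.04 m

H_L ≈ 13.0 m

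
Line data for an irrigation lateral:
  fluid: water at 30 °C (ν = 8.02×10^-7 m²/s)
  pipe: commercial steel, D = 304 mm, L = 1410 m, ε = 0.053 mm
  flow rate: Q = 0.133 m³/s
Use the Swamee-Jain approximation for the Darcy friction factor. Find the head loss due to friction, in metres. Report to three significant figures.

h_f ≈ 11.8 m

V = 4Q/(πD²) = 4·0.133/(π·0.304²) = 1.832 m/s
Re = VD/ν = 1.832·0.304/8.02×10^-7 = 6.95×10^5 → turbulent
ε/D = 0.053/304 = 1.74×10^-4
Swamee-Jain: f = 0.01485
h_f = f(L/D)V²/(2g) = 0.01485·(1410/0.304)·1.832²/(2·9.81) = 11.79 m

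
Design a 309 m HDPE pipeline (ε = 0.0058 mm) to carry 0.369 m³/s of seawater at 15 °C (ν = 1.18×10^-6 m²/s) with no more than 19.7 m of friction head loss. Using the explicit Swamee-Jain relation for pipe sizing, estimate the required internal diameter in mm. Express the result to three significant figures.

D ≈ 292 mm

Swamee-Jain (Type III): D = 0.66·[ε^1.25·(LQ²/(gh_f))^4.75 + ν·Q^9.4·(L/(gh_f))^5.2]^0.04
LQ²/(gh_f) = 0.2177; L/(gh_f) = 1.599
Term 1 = ε^1.25·(…)^4.75 = 2.04×10^-10; Term 2 = ν·Q^9.4·(…)^5.2 = 1.15×10^-9
D = 0.66·(2.04×10^-10 + 1.15×10^-9)^0.04 = 0.2916 m = 292 mm
Check: V = 5.52 m/s, Re = 1.37×10^6, f = 0.01159, h_f = 19.1 m ≈ 19.7 m ✓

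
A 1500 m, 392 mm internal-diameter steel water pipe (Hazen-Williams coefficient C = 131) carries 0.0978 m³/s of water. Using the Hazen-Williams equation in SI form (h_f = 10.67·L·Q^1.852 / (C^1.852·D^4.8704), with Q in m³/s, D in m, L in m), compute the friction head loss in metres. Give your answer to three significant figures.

h_f = 10.67·1500·0.0978^1.852 / (131^1.852·0.392^4.8704) = 2.478 m

h_f ≈ 2.48 m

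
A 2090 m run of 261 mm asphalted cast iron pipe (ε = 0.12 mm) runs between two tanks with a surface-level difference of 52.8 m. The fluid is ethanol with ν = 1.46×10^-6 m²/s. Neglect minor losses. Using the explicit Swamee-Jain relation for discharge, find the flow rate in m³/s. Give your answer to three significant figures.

Q ≈ 0.146 m³/s

Swamee-Jain (Type II): Q = -0.965·√(gD⁵h_f/L)·ln[ε/(3.7D) + √(3.17ν²L/(gD³h_f))]
√(gD⁵h_f/L) = √(9.81·0.261⁵·52.8/2090) = 0.01733
ε/(3.7D) = 1.24×10^-4; √(3.17ν²L/(gD³h_f)) = 3.92×10^-5
Q = -0.965·0.01733·ln(1.634×10^-4) = 0.1458 m³/s
Check: V = 2.72 m/s, Re = 4.87×10^5, f = 0.01754, h_f = 53.2 m ≈ 52.8 m ✓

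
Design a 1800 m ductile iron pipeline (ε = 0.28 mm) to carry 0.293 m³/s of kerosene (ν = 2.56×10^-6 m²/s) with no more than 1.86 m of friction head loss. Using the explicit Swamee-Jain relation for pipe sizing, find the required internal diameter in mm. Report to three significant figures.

D ≈ 671 mm

Swamee-Jain (Type III): D = 0.66·[ε^1.25·(LQ²/(gh_f))^4.75 + ν·Q^9.4·(L/(gh_f))^5.2]^0.04
LQ²/(gh_f) = 8.469; L/(gh_f) = 98.65
Term 1 = ε^1.25·(…)^4.75 = 0.925; Term 2 = ν·Q^9.4·(…)^5.2 = 0.584
D = 0.66·(0.925 + 0.584)^0.04 = 0.6709 m = 671 mm
Check: V = 0.829 m/s, Re = 2.17×10^5, f = 0.01834, h_f = 1.72 m ≈ 1.86 m ✓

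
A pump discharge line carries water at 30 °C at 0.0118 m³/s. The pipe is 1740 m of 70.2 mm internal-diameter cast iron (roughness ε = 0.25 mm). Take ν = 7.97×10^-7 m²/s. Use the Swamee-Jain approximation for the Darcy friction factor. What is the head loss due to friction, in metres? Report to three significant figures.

h_f ≈ 330 m

V = 4Q/(πD²) = 4·0.0118/(π·0.0702²) = 3.049 m/s
Re = VD/ν = 3.049·0.0702/7.97×10^-7 = 2.69×10^5 → turbulent
ε/D = 0.25/70.2 = 0.00356
Swamee-Jain: f = 0.02807
h_f = f(L/D)V²/(2g) = 0.02807·(1740/0.0702)·3.049²/(2·9.81) = 329.6 m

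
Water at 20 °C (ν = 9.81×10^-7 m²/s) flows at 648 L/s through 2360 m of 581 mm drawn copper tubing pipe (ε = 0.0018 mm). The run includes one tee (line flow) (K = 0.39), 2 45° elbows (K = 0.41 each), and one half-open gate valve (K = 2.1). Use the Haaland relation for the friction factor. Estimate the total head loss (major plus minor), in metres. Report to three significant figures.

H_L ≈ 14.6 m

V = 4Q/(πD²) = 2.444 m/s; V²/2g = 0.3045 m
Re = 1.45×10^6, ε/D = 3.10×10^-6 → f = 0.01096 (Haaland)
Major: h_f = f(L/D)·V²/2g = 0.01096·4062·0.3045 = 13.56 m
Minor: ΣK = 3.31; h_m = ΣK·V²/2g = 1.008 m
Total H_L = 13.56 + 1.008 = 14.57 m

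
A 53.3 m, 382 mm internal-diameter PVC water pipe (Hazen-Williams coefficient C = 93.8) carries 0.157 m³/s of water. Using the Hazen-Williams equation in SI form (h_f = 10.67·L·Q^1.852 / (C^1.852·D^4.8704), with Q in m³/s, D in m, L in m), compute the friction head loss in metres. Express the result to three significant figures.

h_f = 10.67·53.3·0.157^1.852 / (93.8^1.852·0.382^4.8704) = 0.4453 m

h_f ≈ 0.445 m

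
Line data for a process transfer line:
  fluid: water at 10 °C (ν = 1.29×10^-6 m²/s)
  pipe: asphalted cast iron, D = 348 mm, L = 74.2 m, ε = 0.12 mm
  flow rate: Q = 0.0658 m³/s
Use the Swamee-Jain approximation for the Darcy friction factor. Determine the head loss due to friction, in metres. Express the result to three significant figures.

V = 4Q/(πD²) = 4·0.0658/(π·0.348²) = 0.6918 m/s
Re = VD/ν = 0.6918·0.348/1.29×10^-6 = 1.87×10^5 → turbulent
ε/D = 0.12/348 = 3.45×10^-4
Swamee-Jain: f = 0.01820
h_f = f(L/D)V²/(2g) = 0.01820·(74.2/0.348)·0.6918²/(2·9.81) = 0.09466 m

h_f ≈ 0.0947 m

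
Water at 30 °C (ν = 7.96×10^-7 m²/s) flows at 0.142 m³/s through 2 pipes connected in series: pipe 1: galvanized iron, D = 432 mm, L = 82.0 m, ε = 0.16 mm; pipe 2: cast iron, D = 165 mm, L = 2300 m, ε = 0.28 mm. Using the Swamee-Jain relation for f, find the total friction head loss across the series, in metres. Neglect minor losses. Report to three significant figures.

H ≈ 710 m

Pipe 1: V = 0.9688 m/s, Re = 5.26×10^5, ε/D = 3.70×10^-4, f = 0.01686, h_1 = f(L/D)V²/2g = 0.1531 m
Pipe 2: V = 6.641 m/s, Re = 1.38×10^6, ε/D = 0.00170, f = 0.02265, h_2 = f(L/D)V²/2g = 709.6 m
Series → Q common, losses add: H = Σh = 709.7 m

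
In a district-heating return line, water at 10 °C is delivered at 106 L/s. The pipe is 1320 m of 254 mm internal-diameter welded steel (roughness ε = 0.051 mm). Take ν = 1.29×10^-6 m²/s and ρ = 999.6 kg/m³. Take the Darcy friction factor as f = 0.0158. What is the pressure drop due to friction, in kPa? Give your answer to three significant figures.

V = 4Q/(πD²) = 4·0.106/(π·0.254²) = 2.092 m/s
h_f = f(L/D)V²/(2g) = 0.01580·(1320/0.254)·2.092²/(2·9.81) = 18.31 m
Δp = ρg·h_f = 999.6·9.81·18.31 = 179.6 kPa

Δp ≈ 180 kPa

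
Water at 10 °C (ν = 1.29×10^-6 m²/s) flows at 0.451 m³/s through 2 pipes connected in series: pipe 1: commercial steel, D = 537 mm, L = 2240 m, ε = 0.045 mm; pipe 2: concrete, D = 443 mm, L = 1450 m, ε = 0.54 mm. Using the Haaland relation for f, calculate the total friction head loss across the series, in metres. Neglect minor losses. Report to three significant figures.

H ≈ 41.1 m

Pipe 1: V = 1.991 m/s, Re = 8.29×10^5, ε/D = 8.38×10^-5, f = 0.01331, h_1 = f(L/D)V²/2g = 11.22 m
Pipe 2: V = 2.926 m/s, Re = 1.00×10^6, ε/D = 0.00122, f = 0.02089, h_2 = f(L/D)V²/2g = 29.84 m
Series → Q common, losses add: H = Σh = 41.06 m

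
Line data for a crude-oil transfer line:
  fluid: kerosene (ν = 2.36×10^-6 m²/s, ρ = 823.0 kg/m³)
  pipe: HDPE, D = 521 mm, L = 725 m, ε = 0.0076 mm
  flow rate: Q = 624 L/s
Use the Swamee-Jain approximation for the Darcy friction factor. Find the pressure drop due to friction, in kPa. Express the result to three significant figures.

Δp ≈ 62.7 kPa

V = 4Q/(πD²) = 4·0.624/(π·0.521²) = 2.927 m/s
Re = VD/ν = 2.927·0.521/2.36×10^-6 = 6.46×10^5 → turbulent
ε/D = 0.0076/521 = 1.46×10^-5
Swamee-Jain: f = 0.01278
h_f = f(L/D)V²/(2g) = 0.01278·(725/0.521)·2.927²/(2·9.81) = 7.767 m
Δp = ρg·h_f = 823.0·9.81·7.767 = 62.70 kPa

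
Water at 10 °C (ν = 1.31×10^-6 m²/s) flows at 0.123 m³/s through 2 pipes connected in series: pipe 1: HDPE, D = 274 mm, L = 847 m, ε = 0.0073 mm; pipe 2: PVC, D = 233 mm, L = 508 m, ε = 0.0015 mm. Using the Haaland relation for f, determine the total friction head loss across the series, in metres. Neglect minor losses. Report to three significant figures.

Pipe 1: V = 2.086 m/s, Re = 4.36×10^5, ε/D = 2.66×10^-5, f = 0.01368, h_1 = f(L/D)V²/2g = 9.377 m
Pipe 2: V = 2.885 m/s, Re = 5.13×10^5, ε/D = 6.44×10^-6, f = 0.01308, h_2 = f(L/D)V²/2g = 12.09 m
Series → Q common, losses add: H = Σh = 21.47 m

H ≈ 21.5 m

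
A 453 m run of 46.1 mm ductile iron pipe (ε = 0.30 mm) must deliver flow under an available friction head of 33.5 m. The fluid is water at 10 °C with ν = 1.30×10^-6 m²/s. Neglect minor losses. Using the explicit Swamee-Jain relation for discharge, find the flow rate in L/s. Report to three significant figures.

Swamee-Jain (Type II): Q = -0.965·√(gD⁵h_f/L)·ln[ε/(3.7D) + √(3.17ν²L/(gD³h_f))]
√(gD⁵h_f/L) = √(9.81·0.0461⁵·33.5/453) = 3.887×10^-4
ε/(3.7D) = 0.00176; √(3.17ν²L/(gD³h_f)) = 2.75×10^-4
Q = -0.965·3.887×10^-4·ln(0.002033) = 0.002325 m³/s
Check: V = 1.39 m/s, Re = 4.94×10^4, f = 0.03487, h_f = 33.9 m ≈ 33.5 m ✓

Q ≈ 2.32 L/s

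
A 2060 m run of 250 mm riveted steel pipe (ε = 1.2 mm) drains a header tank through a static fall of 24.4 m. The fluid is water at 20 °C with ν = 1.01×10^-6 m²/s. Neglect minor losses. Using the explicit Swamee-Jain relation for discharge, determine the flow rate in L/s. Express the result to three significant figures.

Q ≈ 68.0 L/s

Swamee-Jain (Type II): Q = -0.965·√(gD⁵h_f/L)·ln[ε/(3.7D) + √(3.17ν²L/(gD³h_f))]
√(gD⁵h_f/L) = √(9.81·0.250⁵·24.4/2060) = 0.01065
ε/(3.7D) = 0.00130; √(3.17ν²L/(gD³h_f)) = 4.22×10^-5
Q = -0.965·0.01065·ln(0.001340) = 0.06800 m³/s
Check: V = 1.39 m/s, Re = 3.43×10^5, f = 0.03041, h_f = 24.5 m ≈ 24.4 m ✓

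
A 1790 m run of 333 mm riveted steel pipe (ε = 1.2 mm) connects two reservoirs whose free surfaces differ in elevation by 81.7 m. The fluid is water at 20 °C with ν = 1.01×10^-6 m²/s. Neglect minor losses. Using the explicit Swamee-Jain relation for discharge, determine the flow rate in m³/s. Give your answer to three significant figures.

Swamee-Jain (Type II): Q = -0.965·√(gD⁵h_f/L)·ln[ε/(3.7D) + √(3.17ν²L/(gD³h_f))]
√(gD⁵h_f/L) = √(9.81·0.333⁵·81.7/1790) = 0.04282
ε/(3.7D) = 9.74×10^-4; √(3.17ν²L/(gD³h_f)) = 1.40×10^-5
Q = -0.965·0.04282·ln(9.879×10^-4) = 0.2859 m³/s
Check: V = 3.28 m/s, Re = 1.08×10^6, f = 0.02774, h_f = 81.9 m ≈ 81.7 m ✓

Q ≈ 0.286 m³/s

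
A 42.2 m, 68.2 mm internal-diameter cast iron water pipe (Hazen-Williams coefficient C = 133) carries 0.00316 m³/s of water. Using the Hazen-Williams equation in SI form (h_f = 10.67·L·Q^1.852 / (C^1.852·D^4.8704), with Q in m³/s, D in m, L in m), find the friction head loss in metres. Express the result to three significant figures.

h_f ≈ 0.588 m

h_f = 10.67·42.2·0.00316^1.852 / (133^1.852·0.0682^4.8704) = 0.5881 m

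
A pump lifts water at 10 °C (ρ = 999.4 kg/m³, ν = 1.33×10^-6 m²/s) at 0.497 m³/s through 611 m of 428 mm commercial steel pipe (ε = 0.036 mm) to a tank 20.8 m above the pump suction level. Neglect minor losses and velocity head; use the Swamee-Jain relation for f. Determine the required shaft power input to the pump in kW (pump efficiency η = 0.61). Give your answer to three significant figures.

P_shaft ≈ 257 kW

V = 4Q/(πD²) = 3.454 m/s; Re = 1.11×10^6; ε/D = 8.41×10^-5; f = 0.01314
h_f = f(L/D)V²/2g = 11.41 m
Total head H = z + h_f = 20.8 + 11.41 = 32.21 m
P_hyd = ρgQH = 999.4·9.81·0.497·32.21 = 157.0 kW
P_shaft = P_hyd/η = 157.0/0.61 = 257.3 kW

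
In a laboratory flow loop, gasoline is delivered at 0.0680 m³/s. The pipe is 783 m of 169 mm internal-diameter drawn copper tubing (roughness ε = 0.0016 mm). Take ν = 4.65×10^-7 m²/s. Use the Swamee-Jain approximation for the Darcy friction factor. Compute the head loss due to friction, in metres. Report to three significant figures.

h_f ≈ 25.3 m

V = 4Q/(πD²) = 4·0.0680/(π·0.169²) = 3.031 m/s
Re = VD/ν = 3.031·0.169/4.65×10^-7 = 1.10×10^6 → turbulent
ε/D = 0.0016/169 = 9.47×10^-6
Swamee-Jain: f = 0.01167
h_f = f(L/D)V²/(2g) = 0.01167·(783/0.169)·3.031²/(2·9.81) = 25.32 m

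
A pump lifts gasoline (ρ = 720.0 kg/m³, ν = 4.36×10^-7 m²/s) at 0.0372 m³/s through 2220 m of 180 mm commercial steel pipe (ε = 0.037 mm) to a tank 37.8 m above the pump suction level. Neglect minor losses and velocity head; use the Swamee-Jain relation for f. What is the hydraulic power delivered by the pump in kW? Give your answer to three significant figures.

P_hyd ≈ 15.3 kW

V = 4Q/(πD²) = 1.462 m/s; Re = 6.04×10^5; ε/D = 2.06×10^-4; f = 0.01533
h_f = f(L/D)V²/2g = 20.59 m
Total head H = z + h_f = 37.8 + 20.59 = 58.39 m
P_hyd = ρgQH = 720.0·9.81·0.0372·58.39 = 15.34 kW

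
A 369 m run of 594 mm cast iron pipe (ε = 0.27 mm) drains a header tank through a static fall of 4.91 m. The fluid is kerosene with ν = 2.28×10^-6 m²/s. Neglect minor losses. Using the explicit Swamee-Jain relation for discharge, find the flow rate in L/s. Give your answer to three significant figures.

Swamee-Jain (Type II): Q = -0.965·√(gD⁵h_f/L)·ln[ε/(3.7D) + √(3.17ν²L/(gD³h_f))]
√(gD⁵h_f/L) = √(9.81·0.594⁵·4.91/369) = 0.09825
ε/(3.7D) = 1.23×10^-4; √(3.17ν²L/(gD³h_f)) = 2.45×10^-5
Q = -0.965·0.09825·ln(1.474×10^-4) = 0.8365 m³/s
Check: V = 3.02 m/s, Re = 7.86×10^5, f = 0.01713, h_f = 4.94 m ≈ 4.91 m ✓

Q ≈ 836 L/s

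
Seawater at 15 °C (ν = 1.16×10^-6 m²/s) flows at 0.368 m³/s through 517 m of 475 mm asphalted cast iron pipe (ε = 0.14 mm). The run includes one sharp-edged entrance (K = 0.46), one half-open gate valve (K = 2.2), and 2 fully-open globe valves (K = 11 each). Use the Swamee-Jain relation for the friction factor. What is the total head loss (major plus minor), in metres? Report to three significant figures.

H_L ≈ 9.21 m

V = 4Q/(πD²) = 2.077 m/s; V²/2g = 0.2198 m
Re = 8.50×10^5, ε/D = 2.95×10^-4 → f = 0.01583 (Swamee-Jain)
Major: h_f = f(L/D)·V²/2g = 0.01583·1088·0.2198 = 3.787 m
Minor: ΣK = 24.7; h_m = ΣK·V²/2g = 5.420 m
Total H_L = 3.787 + 5.420 = 9.207 m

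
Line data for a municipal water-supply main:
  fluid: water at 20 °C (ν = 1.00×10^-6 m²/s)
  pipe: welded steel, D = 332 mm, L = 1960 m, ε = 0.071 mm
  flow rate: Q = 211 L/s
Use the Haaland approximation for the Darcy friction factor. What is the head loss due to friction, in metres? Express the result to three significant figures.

h_f ≈ 26.7 m

V = 4Q/(πD²) = 4·0.211/(π·0.332²) = 2.437 m/s
Re = VD/ν = 2.437·0.332/1.00×10^-6 = 8.09×10^5 → turbulent
ε/D = 0.071/332 = 2.14×10^-4
Haaland: f = 0.01492
h_f = f(L/D)V²/(2g) = 0.01492·(1960/0.332)·2.437²/(2·9.81) = 26.67 m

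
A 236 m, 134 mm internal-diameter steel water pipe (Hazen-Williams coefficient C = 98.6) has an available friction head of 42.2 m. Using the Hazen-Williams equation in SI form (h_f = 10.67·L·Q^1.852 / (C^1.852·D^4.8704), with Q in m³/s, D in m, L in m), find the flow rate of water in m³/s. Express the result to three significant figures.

Q ≈ 0.0549 m³/s

Rearranging: Q = [h_f·C^1.852·D^4.8704 / (10.67·L)]^(1/1.852)
Q = [42.2·98.6^1.852·0.134^4.8704 / (10.67·236)]^0.540 = 0.05489 m³/s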